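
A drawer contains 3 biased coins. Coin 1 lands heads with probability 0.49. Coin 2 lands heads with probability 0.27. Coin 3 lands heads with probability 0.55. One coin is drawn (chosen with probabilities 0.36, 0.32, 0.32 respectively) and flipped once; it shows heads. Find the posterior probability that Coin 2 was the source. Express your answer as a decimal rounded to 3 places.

Posterior probability ≈ 0.197

P(heads|C1) = 0.49; P(heads|C2) = 0.27; P(heads|C3) = 0.55.
Prior × likelihood for each source: 0.36·0.49=0.1764, 0.32·0.27=0.08640, 0.32·0.55=0.1760. Summing gives P(heads) = 0.43880.
P(Coin 2 | heads) = 0.08640 / 0.43880 = 0.197.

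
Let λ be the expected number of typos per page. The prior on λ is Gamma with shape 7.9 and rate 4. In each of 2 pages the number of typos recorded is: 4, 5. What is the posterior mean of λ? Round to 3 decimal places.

The Poisson likelihood adds the total count to the shape and the number of exposure periods to the rate. Here ∑xᵢ = 9 and n = 2, so shape 7.9→16.9 and rate 4→6.
E[λ | data] = 16.9/6 = 2.817.

Posterior mean ≈ 2.817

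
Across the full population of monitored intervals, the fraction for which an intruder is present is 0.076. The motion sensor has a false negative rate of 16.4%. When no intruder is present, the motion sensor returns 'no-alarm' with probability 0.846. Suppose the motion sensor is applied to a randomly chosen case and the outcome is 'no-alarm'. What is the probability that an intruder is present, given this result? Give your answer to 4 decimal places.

P(H | E) ≈ 0.0157

Write H for 'an intruder is present'. Prior odds H:¬H = 0.076/0.924 = 0.082251. For the 'no-alarm' outcome, the likelihood ratio is 0.164/0.846 = 0.19385.
Posterior odds = 0.082251 × 0.19385 = 0.015945, so P(H|E) = 0.015945/(1+0.015945) = 0.0157.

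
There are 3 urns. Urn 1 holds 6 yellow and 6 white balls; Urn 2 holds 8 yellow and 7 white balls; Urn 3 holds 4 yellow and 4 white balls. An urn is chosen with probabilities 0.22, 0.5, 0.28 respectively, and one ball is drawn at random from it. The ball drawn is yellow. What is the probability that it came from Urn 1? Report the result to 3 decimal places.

Tabulate prior·likelihood by source: [1] prior 0.22, lik 0.5, product 0.1100; [2] prior 0.5, lik 0.5333, product 0.2667; [3] prior 0.28, lik 0.5, product 0.1400.
Normalizing constant = 0.51667; the posterior for Urn 1 is its product over the sum, 0.1100/0.51667 = 0.213.

Posterior probability ≈ 0.213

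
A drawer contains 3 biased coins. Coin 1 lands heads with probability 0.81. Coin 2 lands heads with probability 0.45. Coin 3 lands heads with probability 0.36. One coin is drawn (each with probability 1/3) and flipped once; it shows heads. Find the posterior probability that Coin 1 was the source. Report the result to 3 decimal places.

P(heads|C1) = 0.81; P(heads|C2) = 0.45; P(heads|C3) = 0.36.
Prior × likelihood for each source: 0.333333·0.81=0.2700, 0.333333·0.45=0.1500, 0.333333·0.36=0.1200. Summing gives P(heads) = 0.54000.
P(Coin 1 | heads) = 0.2700 / 0.54000 = 0.500.

Posterior probability ≈ 0.500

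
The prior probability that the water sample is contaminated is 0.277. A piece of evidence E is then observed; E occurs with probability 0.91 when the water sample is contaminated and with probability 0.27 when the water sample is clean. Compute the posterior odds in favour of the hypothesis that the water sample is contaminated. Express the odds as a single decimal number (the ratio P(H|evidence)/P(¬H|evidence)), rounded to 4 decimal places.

Posterior odds ≈ 1.2913

Prior odds = 0.277/(1−0.277) = 0.38313. In log-odds, ln(0.38313) = -0.95939.
Add log likelihood ratio: ln(3.3704) = 1.2150.
Posterior log-odds = 0.25563, so posterior odds = exp(0.25563) = 1.2913.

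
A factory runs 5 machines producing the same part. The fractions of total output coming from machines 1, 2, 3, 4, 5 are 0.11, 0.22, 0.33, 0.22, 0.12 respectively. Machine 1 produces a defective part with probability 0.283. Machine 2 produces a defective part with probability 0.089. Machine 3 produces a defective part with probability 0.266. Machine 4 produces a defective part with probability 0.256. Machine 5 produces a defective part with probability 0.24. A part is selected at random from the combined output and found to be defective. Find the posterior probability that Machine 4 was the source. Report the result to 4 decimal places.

P(defective|M1) = 0.283; P(defective|M2) = 0.089; P(defective|M3) = 0.266; P(defective|M4) = 0.256; P(defective|M5) = 0.24.
Prior × likelihood for each source: 0.11·0.283=0.03113, 0.22·0.089=0.01958, 0.33·0.266=0.08778, 0.22·0.256=0.05632, 0.12·0.24=0.02880. Summing gives P(defective) = 0.22361.
P(Machine 4 | defective) = 0.05632 / 0.22361 = 0.2519.

Posterior probability ≈ 0.2519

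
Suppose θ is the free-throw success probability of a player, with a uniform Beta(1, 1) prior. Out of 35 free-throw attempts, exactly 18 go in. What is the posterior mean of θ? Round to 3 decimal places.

The binomial likelihood is conjugate to the Beta prior: with 18 successes and 17 failures, the posterior is Beta(1+18, 1+17) = Beta(19, 18).
Posterior mean = α/(α+β) = 19/37 = 0.514.

Posterior mean ≈ 0.514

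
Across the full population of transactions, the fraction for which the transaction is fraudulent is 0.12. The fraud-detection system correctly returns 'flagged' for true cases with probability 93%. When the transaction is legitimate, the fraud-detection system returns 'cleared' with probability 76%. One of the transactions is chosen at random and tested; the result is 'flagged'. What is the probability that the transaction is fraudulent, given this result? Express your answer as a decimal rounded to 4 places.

P(H | E) ≈ 0.3457

Write H for 'the transaction is fraudulent'. Prior odds H:¬H = 0.12/0.88 = 0.13636. For the 'flagged' outcome, the likelihood ratio is 0.93/0.24 = 3.8750.
Posterior odds = 0.13636 × 3.8750 = 0.52841, so P(H|E) = 0.52841/(1+0.52841) = 0.3457.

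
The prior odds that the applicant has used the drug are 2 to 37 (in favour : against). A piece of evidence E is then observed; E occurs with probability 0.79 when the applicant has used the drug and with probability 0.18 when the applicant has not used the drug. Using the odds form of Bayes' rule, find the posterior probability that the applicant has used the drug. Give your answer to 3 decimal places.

Posterior probability ≈ 0.192

Prior odds = 2/37 = 0.054054.
Likelihood ratio for E = 0.79/0.18 = 4.3889.
Posterior odds = prior odds × LR = 0.23724.
Posterior probability = odds/(1+odds) = 0.23724/1.2372 = 0.192.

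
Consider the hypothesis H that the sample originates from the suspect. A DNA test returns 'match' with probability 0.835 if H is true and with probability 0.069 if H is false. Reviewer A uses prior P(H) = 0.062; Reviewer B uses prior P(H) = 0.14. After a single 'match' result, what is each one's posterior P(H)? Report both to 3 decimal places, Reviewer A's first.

The likelihood ratio for a 'match' result is 0.835/0.069 = 12.101.
Reviewer A: prior odds 0.062/0.938 = 0.066098; posterior odds 0.79988; posterior probability 0.444.
Reviewer B: prior odds 0.14/0.86 = 0.16279; posterior odds 1.9700; posterior probability 0.663.

Reviewer A: 0.444; Reviewer B: 0.663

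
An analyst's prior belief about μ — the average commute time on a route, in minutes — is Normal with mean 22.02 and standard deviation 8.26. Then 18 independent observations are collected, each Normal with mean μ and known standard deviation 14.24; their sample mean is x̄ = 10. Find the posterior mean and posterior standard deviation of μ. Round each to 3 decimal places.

Posterior mean ≈ 11.703; posterior SD ≈ 3.109

With known σ, the Normal prior is conjugate. Weight on the data is w = (n/σ²)/(n/σ² + 1/τ₀²) = 0.0887672/(0.0887672+0.0146568) = 0.85828.
Posterior mean = w·x̄ + (1−w)·μ₀ = 0.85828·10 + 0.14172·22.02 = 11.703. Posterior variance = 1/(0.0887672+0.0146568) = 9.66893, so SD = 3.109.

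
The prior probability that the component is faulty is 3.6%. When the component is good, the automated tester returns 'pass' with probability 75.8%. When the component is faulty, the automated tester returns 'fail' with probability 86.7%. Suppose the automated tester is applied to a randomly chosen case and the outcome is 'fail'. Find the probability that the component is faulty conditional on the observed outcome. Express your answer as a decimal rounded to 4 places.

P(H | E) ≈ 0.1180

Let H be the event that the component is faulty. P(H) = 0.036, so P(¬H) = 0.964. With E the 'fail' result, P(E|H) = 0.867 and P(E|¬H) = 0.242.
P(E) = 0.867·0.036 + 0.242·0.964 = 0.031212 + 0.23329 = 0.26450.
By Bayes' theorem, P(H|E) = 0.031212 / 0.26450 = 0.1180.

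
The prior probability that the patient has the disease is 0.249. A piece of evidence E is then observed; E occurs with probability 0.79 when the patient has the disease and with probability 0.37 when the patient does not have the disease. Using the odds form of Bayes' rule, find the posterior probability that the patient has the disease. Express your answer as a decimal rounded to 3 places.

Prior odds = 0.249/(1−0.249) = 0.33156.
Likelihood ratio for E = 0.79/0.37 = 2.1351.
Posterior odds = prior odds × LR = 0.70792.
Posterior probability = odds/(1+odds) = 0.70792/1.7079 = 0.414.

Posterior probability ≈ 0.414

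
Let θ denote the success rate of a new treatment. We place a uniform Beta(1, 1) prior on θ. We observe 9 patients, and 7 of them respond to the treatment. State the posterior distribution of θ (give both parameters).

Posterior: Beta(8, 3)

Observing 7 successes and 2 failures updates Beta(1, 1) by adding the success and failure counts to the two shape parameters: α = 1+7 = 8, β = 1+2 = 3.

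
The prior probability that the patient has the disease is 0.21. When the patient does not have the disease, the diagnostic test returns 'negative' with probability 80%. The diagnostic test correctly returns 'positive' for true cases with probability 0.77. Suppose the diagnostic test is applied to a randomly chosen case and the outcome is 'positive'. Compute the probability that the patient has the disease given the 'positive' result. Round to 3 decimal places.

Write H for 'the patient has the disease'. Prior odds H:¬H = 0.21/0.79 = 0.26582. For the 'positive' outcome, the likelihood ratio is 0.77/0.2 = 3.8500.
Posterior odds = 0.26582 × 3.8500 = 1.0234, so P(H|E) = 1.0234/(1+1.0234) = 0.506.

P(H | E) ≈ 0.506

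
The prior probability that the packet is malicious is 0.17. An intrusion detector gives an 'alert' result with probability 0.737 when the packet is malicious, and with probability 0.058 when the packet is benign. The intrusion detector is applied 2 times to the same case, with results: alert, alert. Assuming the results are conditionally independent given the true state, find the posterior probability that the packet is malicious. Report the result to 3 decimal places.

Posterior P(H) ≈ 0.971

With H the event that the packet is malicious, the joint likelihood of the observed sequence is P(data|H) = 0.737·0.737 = 0.54317 and P(data|¬H) = 0.058·0.058 = 0.0033640.
Bayes: P(H|data) = 0.17·0.54317 / (0.17·0.54317 + 0.83·0.0033640) = 0.092339/0.095131 = 0.9706.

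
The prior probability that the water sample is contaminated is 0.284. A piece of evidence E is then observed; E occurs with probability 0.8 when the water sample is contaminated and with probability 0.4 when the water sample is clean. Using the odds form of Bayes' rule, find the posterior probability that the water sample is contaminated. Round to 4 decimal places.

Posterior probability ≈ 0.4424

Prior odds = 0.284/(1−0.284) = 0.39665. In log-odds, ln(0.39665) = -0.92471.
Add log likelihood ratio: ln(2.0000) = 0.69315.
Posterior log-odds = -0.23156, so posterior odds = exp(-0.23156) = 0.79330. Converting, P(H|E) = 0.79330/1.7933 = 0.4424.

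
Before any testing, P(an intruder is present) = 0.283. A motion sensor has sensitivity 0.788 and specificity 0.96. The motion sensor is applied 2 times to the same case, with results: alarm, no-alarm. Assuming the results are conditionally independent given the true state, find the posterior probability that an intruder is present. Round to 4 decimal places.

Posterior P(H) ≈ 0.6320

With H the event that an intruder is present, the joint likelihood of the observed sequence is P(data|H) = 0.788·0.212 = 0.16706 and P(data|¬H) = 0.04·0.96 = 0.038400.
Bayes: P(H|data) = 0.283·0.16706 / (0.283·0.16706 + 0.717·0.038400) = 0.047277/0.074810 = 0.6320.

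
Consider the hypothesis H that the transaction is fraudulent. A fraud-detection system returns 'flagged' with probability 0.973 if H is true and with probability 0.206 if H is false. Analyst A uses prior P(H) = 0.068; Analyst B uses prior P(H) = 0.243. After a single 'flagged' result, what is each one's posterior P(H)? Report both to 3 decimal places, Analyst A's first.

Analyst A: 0.256; Analyst B: 0.603

P('+'|H) = 0.973, P('+'|¬H) = 0.206.
Analyst A: numerator 0.973·0.068 = 0.066164; evidence = 0.066164+0.206·0.932 = 0.25816; posterior = 0.256.
Analyst B: numerator 0.973·0.243 = 0.23644; evidence = 0.23644+0.206·0.757 = 0.39238; posterior = 0.603.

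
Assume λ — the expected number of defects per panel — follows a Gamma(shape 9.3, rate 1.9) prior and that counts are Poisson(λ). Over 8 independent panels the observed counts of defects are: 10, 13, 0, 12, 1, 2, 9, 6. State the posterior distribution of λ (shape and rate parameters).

Total count ∑xᵢ = 53 over n = 8 panels.
Gamma is conjugate to the Poisson likelihood: posterior is Gamma(shape = 9.3+53 = 62.3, rate = 1.9+8 = 9.9).

Posterior: Gamma(shape=62.3, rate=9.9)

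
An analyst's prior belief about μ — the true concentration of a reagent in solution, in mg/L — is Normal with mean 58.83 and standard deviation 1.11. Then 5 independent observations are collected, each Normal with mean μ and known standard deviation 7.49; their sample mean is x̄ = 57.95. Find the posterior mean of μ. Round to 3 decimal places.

With known σ, the Normal prior is conjugate. Weight on the data is w = (n/σ²)/(n/σ² + 1/τ₀²) = 0.0891264/(0.0891264+0.811622) = 0.098947.
Posterior mean = w·x̄ + (1−w)·μ₀ = 0.098947·57.95 + 0.90105·58.83 = 58.743.

Posterior mean ≈ 58.743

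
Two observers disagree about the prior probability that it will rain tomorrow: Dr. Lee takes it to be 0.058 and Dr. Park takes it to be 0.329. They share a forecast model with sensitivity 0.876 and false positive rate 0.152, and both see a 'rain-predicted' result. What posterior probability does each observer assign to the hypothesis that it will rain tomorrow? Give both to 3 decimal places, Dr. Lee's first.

P('+'|H) = 0.876, P('+'|¬H) = 0.152.
Dr. Lee: numerator 0.876·0.058 = 0.050808; evidence = 0.050808+0.152·0.942 = 0.19399; posterior = 0.262.
Dr. Park: numerator 0.876·0.329 = 0.28820; evidence = 0.28820+0.152·0.671 = 0.39020; posterior = 0.739.

Dr. Lee: 0.262; Dr. Park: 0.739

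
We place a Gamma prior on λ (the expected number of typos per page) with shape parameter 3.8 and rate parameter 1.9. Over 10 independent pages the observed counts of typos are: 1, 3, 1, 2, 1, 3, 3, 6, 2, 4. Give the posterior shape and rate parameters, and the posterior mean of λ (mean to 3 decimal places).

Posterior: Gamma(shape=29.8, rate=11.9); mean ≈ 2.504

Total count ∑xᵢ = 26 over n = 10 pages.
Gamma is conjugate to the Poisson likelihood: posterior is Gamma(shape = 3.8+26 = 29.8, rate = 1.9+10 = 11.9).
E[λ | data] = 29.8/11.9 = 2.504.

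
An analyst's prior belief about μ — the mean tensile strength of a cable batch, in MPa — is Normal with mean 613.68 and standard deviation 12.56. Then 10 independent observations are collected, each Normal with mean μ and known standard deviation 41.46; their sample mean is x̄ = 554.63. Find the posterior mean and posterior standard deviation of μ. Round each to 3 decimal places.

With known σ, the Normal prior is conjugate. Weight on the data is w = (n/σ²)/(n/σ² + 1/τ₀²) = 0.00581757/(0.00581757+0.00633900) = 0.47855.
Posterior mean = w·x̄ + (1−w)·μ₀ = 0.47855·554.63 + 0.52145·613.68 = 585.421. Posterior variance = 1/(0.00581757+0.00633900) = 82.2601, so SD = 9.070.

Posterior mean ≈ 585.421; posterior SD ≈ 9.070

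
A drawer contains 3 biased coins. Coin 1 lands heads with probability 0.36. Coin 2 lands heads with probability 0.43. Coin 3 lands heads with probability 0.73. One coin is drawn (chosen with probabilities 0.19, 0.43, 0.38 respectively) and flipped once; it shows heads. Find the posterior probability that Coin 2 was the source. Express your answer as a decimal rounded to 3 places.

Posterior probability ≈ 0.348

Tabulate prior·likelihood by source: [1] prior 0.19, lik 0.36, product 0.06840; [2] prior 0.43, lik 0.43, product 0.1849; [3] prior 0.38, lik 0.73, product 0.2774.
Normalizing constant = 0.53070; the posterior for Coin 2 is its product over the sum, 0.1849/0.53070 = 0.348.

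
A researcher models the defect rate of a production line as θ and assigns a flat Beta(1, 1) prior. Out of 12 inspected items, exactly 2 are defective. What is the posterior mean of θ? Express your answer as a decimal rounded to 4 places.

The binomial likelihood is conjugate to the Beta prior: with 2 successes and 10 failures, the posterior is Beta(1+2, 1+10) = Beta(3, 11).
Posterior mean = α/(α+β) = 3/14 = 0.2143.

Posterior mean ≈ 0.2143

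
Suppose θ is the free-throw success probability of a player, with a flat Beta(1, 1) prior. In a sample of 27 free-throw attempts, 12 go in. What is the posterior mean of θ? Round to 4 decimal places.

Posterior mean ≈ 0.4483

Observing 12 successes and 15 failures updates Beta(1, 1) by adding the success and failure counts to the two shape parameters: α = 1+12 = 13, β = 1+15 = 16.
Posterior mean = α/(α+β) = 13/29 = 0.4483.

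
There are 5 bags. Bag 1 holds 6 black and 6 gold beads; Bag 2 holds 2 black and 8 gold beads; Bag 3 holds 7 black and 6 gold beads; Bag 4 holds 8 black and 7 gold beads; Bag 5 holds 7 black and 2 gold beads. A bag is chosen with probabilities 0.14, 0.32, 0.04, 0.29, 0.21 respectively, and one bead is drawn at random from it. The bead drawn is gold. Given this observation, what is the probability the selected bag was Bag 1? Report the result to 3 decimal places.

Posterior probability ≈ 0.133

Tabulate prior·likelihood by source: [1] prior 0.14, lik 0.5, product 0.07000; [2] prior 0.32, lik 0.8, product 0.2560; [3] prior 0.04, lik 0.4615, product 0.01846; [4] prior 0.29, lik 0.4667, product 0.1353; [5] prior 0.21, lik 0.2222, product 0.04667.
Normalizing constant = 0.52646; the posterior for Bag 1 is its product over the sum, 0.07000/0.52646 = 0.133.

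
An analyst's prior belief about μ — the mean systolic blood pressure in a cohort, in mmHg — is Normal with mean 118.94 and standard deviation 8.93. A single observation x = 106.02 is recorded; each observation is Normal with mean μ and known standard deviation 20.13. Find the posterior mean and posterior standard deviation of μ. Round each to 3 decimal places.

With known σ, the Normal prior is conjugate. Weight on the data is w = (n/σ²)/(n/σ² + 1/τ₀²) = 0.00246781/(0.00246781+0.0125400) = 0.16444.
Posterior mean = w·x̄ + (1−w)·μ₀ = 0.16444·106.02 + 0.83556·118.94 = 116.815. Posterior variance = 1/(0.00246781+0.0125400) = 66.6320, so SD = 8.163.

Posterior mean ≈ 116.815; posterior SD ≈ 8.163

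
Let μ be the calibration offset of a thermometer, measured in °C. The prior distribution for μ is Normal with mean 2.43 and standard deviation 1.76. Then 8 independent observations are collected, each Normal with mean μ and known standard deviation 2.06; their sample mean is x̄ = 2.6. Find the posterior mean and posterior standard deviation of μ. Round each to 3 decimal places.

Posterior mean ≈ 2.575; posterior SD ≈ 0.673

Prior precision 1/τ₀² = 1/1.76² = 0.322831; data precision n/σ² = 8/2.06² = 1.88519.
Posterior precision = 0.322831 + 1.88519 = 2.20802, giving posterior SD = 1/√2.20802 = 0.673.
Posterior mean = (0.322831·2.43 + 1.88519·2.6) / 2.20802 = 2.575.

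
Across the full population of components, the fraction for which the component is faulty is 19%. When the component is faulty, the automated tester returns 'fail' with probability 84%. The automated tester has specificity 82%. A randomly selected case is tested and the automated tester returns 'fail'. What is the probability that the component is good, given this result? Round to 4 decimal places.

Write H for 'the component is faulty'. Prior odds H:¬H = 0.19/0.81 = 0.23457. For the 'fail' outcome, the likelihood ratio is 0.84/0.18 = 4.6667.
Posterior odds = 0.23457 × 4.6667 = 1.0947, so P(H|E) = 1.0947/(1+1.0947) = 0.5226. Then P(¬H|E) = 1 − 0.5226 = 0.4774.

P(¬H | E) ≈ 0.4774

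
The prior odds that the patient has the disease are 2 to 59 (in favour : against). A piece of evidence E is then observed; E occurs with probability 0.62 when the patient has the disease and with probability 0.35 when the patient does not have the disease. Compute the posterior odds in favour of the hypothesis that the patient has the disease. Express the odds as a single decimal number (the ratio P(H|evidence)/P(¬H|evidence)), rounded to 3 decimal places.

Prior odds = 2/59 = 0.033898. In log-odds, ln(0.033898) = -3.3844.
Add log likelihood ratio: ln(1.7714) = 0.57179.
Posterior log-odds = -2.8126, so posterior odds = exp(-2.8126) = 0.060048.

Posterior odds ≈ 0.060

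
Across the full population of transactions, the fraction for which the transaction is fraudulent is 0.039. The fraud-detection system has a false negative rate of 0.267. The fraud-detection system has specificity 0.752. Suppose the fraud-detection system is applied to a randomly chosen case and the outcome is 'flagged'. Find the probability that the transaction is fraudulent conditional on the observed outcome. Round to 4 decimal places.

Let H be the event that the transaction is fraudulent. P(H) = 0.039, so P(¬H) = 0.961. With E the 'flagged' result, P(E|H) = 0.733 and P(E|¬H) = 0.248.
P(E) = 0.733·0.039 + 0.248·0.961 = 0.028587 + 0.23833 = 0.26691.
By Bayes' theorem, P(H|E) = 0.028587 / 0.26691 = 0.1071.

P(H | E) ≈ 0.1071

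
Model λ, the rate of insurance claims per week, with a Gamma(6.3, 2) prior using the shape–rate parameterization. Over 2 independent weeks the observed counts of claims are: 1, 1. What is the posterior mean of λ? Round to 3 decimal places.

The Poisson likelihood adds the total count to the shape and the number of exposure periods to the rate. Here ∑xᵢ = 2 and n = 2, so shape 6.3→8.3 and rate 2→4.
E[λ | data] = 8.3/4 = 2.075.

Posterior mean ≈ 2.075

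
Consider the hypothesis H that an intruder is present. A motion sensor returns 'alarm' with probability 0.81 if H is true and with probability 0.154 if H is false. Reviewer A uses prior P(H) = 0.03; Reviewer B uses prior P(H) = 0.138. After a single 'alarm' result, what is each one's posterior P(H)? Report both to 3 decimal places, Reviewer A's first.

Reviewer A: 0.140; Reviewer B: 0.457

P('+'|H) = 0.81, P('+'|¬H) = 0.154.
Reviewer A: numerator 0.81·0.03 = 0.024300; evidence = 0.024300+0.154·0.97 = 0.17368; posterior = 0.140.
Reviewer B: numerator 0.81·0.138 = 0.11178; evidence = 0.11178+0.154·0.862 = 0.24453; posterior = 0.457.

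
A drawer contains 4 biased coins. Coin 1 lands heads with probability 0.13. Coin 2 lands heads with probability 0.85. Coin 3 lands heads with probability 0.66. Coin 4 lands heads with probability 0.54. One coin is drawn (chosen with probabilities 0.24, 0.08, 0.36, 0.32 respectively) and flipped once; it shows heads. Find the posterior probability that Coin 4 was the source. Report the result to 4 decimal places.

Posterior probability ≈ 0.3391

P(heads|C1) = 0.13; P(heads|C2) = 0.85; P(heads|C3) = 0.66; P(heads|C4) = 0.54.
Prior × likelihood for each source: 0.24·0.13=0.03120, 0.08·0.85=0.06800, 0.36·0.66=0.2376, 0.32·0.54=0.1728. Summing gives P(heads) = 0.50960.
P(Coin 4 | heads) = 0.1728 / 0.50960 = 0.3391.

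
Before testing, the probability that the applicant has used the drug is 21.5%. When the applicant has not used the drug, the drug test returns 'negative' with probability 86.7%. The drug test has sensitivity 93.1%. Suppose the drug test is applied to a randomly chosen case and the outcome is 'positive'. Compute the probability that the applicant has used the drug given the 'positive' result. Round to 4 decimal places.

Let H be the event that the applicant has used the drug. P(H) = 0.215, so P(¬H) = 0.785. With E the 'positive' result, P(E|H) = 0.931 and P(E|¬H) = 0.133.
P(E) = 0.931·0.215 + 0.133·0.785 = 0.20017 + 0.10441 = 0.30457.
By Bayes' theorem, P(H|E) = 0.20017 / 0.30457 = 0.6572.

P(H | E) ≈ 0.6572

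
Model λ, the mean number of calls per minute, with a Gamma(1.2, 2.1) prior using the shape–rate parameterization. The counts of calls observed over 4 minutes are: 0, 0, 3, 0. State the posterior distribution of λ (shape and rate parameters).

The Poisson likelihood adds the total count to the shape and the number of exposure periods to the rate. Here ∑xᵢ = 3 and n = 4, so shape 1.2→4.2 and rate 2.1→6.1.

Posterior: Gamma(shape=4.2, rate=6.1)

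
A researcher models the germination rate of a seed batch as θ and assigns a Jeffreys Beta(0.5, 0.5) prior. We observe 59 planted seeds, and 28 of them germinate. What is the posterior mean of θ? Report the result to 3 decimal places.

Posterior mean ≈ 0.475

The binomial likelihood is conjugate to the Beta prior: with 28 successes and 31 failures, the posterior is Beta(0.5+28, 0.5+31) = Beta(28.5, 31.5).
E[θ | data] = 28.5/(28.5+31.5) = 0.475.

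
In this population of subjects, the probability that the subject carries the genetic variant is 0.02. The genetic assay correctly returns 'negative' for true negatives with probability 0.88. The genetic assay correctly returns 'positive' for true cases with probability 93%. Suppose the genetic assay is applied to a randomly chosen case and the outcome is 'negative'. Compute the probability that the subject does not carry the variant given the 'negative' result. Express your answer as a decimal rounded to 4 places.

Write H for 'the subject carries the genetic variant'. Prior odds H:¬H = 0.02/0.98 = 0.020408. For the 'negative' outcome, the likelihood ratio is 0.07/0.88 = 0.079545.
Posterior odds = 0.020408 × 0.079545 = 0.0016234, so P(H|E) = 0.0016234/(1+0.0016234) = 0.0016. Then P(¬H|E) = 1 − 0.0016 = 0.9984.

P(¬H | E) ≈ 0.9984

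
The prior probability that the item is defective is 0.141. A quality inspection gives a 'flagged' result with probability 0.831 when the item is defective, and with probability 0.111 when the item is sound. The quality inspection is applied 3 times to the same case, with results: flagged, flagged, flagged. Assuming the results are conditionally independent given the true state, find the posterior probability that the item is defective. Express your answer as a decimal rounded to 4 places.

Posterior P(H) ≈ 0.9857

Let H be the event that the item is defective; start with P(H) = 0.141. P('flagged'|H) = 0.831, P('flagged'|¬H) = 0.111.
Update on result 1 ('flagged'): P(H) ← 0.831·0.1410 / (0.831·0.1410 + 0.111·0.8590) = 0.11717/0.21252 = 0.5513.
Update on result 2 ('flagged'): P(H) ← 0.831·0.5513 / (0.831·0.5513 + 0.111·0.4487) = 0.45816/0.50797 = 0.9020.
Update on result 3 ('flagged'): P(H) ← 0.831·0.9020 / (0.831·0.9020 + 0.111·0.0980) = 0.74953/0.76041 = 0.9857.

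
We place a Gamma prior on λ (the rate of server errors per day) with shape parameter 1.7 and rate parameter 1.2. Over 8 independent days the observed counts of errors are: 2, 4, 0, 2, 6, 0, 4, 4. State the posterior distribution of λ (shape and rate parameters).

The Poisson likelihood adds the total count to the shape and the number of exposure periods to the rate. Here ∑xᵢ = 22 and n = 8, so shape 1.7→23.7 and rate 1.2→9.2.

Posterior: Gamma(shape=23.7, rate=9.2)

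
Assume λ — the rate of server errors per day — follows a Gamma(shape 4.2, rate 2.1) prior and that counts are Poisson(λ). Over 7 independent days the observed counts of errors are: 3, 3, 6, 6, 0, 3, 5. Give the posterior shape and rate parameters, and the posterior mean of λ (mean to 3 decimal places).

Total count ∑xᵢ = 26 over n = 7 days.
Gamma is conjugate to the Poisson likelihood: posterior is Gamma(shape = 4.2+26 = 30.2, rate = 2.1+7 = 9.1).
Posterior mean = shape/rate = 30.2/9.1 = 3.319.

Posterior: Gamma(shape=30.2, rate=9.1); mean ≈ 3.319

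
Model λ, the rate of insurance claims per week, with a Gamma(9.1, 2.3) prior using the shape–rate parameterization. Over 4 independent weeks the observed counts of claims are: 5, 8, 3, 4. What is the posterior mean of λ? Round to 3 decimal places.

Posterior mean ≈ 4.619

Total count ∑xᵢ = 20 over n = 4 weeks.
Gamma is conjugate to the Poisson likelihood: posterior is Gamma(shape = 9.1+20 = 29.1, rate = 2.3+4 = 6.3).
E[λ | data] = 29.1/6.3 = 4.619.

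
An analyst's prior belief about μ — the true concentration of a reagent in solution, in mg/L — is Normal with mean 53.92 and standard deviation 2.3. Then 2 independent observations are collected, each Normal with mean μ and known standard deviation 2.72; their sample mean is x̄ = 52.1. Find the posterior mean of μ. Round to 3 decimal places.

With known σ, the Normal prior is conjugate. Weight on the data is w = (n/σ²)/(n/σ² + 1/τ₀²) = 0.270329/(0.270329+0.189036) = 0.58848.
Posterior mean = w·x̄ + (1−w)·μ₀ = 0.58848·52.1 + 0.41152·53.92 = 52.849.

Posterior mean ≈ 52.849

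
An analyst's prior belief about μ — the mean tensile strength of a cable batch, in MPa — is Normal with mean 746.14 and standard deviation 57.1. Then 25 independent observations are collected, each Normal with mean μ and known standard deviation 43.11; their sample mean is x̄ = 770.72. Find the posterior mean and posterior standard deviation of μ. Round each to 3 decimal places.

With known σ, the Normal prior is conjugate. Weight on the data is w = (n/σ²)/(n/σ² + 1/τ₀²) = 0.0134519/(0.0134519+0.00030671) = 0.97771.
Posterior mean = w·x̄ + (1−w)·μ₀ = 0.97771·770.72 + 0.022292·746.14 = 770.172. Posterior variance = 1/(0.0134519+0.00030671) = 72.6817, so SD = 8.525.

Posterior mean ≈ 770.172; posterior SD ≈ 8.525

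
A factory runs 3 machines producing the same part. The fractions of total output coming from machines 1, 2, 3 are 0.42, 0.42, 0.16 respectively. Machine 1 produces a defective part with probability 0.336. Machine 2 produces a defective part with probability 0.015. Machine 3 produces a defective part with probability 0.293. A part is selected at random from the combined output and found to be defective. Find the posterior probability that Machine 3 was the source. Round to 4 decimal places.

Tabulate prior·likelihood by source: [1] prior 0.42, lik 0.336, product 0.1411; [2] prior 0.42, lik 0.015, product 0.006300; [3] prior 0.16, lik 0.293, product 0.04688.
Normalizing constant = 0.19430; the posterior for Machine 3 is its product over the sum, 0.04688/0.19430 = 0.2413.

Posterior probability ≈ 0.2413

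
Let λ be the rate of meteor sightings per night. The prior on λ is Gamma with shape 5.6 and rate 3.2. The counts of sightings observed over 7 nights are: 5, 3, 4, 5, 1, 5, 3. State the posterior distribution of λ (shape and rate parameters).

Posterior: Gamma(shape=31.6, rate=10.2)

Total count ∑xᵢ = 26 over n = 7 nights.
Gamma is conjugate to the Poisson likelihood: posterior is Gamma(shape = 5.6+26 = 31.6, rate = 3.2+7 = 10.2).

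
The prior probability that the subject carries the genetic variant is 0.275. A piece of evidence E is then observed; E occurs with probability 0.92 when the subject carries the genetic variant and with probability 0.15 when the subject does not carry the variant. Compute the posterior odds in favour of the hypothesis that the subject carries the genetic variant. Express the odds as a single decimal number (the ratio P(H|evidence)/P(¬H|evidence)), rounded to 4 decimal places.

Posterior odds ≈ 2.3264

Prior odds = 0.275/(1−0.275) = 0.37931. In log-odds, ln(0.37931) = -0.96940.
Add log likelihood ratio: ln(6.1333) = 1.8137.
Posterior log-odds = 0.84434, so posterior odds = exp(0.84434) = 2.3264.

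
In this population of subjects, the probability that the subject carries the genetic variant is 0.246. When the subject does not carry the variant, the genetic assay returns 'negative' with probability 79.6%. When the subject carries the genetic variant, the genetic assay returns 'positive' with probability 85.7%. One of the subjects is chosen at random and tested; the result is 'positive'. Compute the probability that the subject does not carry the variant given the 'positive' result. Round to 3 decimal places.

P(¬H | E) ≈ 0.422

Write H for 'the subject carries the genetic variant'. Prior odds H:¬H = 0.246/0.754 = 0.32626. For the 'positive' outcome, the likelihood ratio is 0.857/0.204 = 4.2010.
Posterior odds = 0.32626 × 4.2010 = 1.3706, so P(H|E) = 1.3706/(1+1.3706) = 0.578. Then P(¬H|E) = 1 − 0.578 = 0.422.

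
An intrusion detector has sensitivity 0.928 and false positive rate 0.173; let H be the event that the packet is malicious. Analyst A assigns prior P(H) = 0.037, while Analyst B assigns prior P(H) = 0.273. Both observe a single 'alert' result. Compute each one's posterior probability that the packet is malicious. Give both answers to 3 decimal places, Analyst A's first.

Analyst A: 0.171; Analyst B: 0.668

P('+'|H) = 0.928, P('+'|¬H) = 0.173.
Analyst A: numerator 0.928·0.037 = 0.034336; evidence = 0.034336+0.173·0.963 = 0.20093; posterior = 0.171.
Analyst B: numerator 0.928·0.273 = 0.25334; evidence = 0.25334+0.173·0.727 = 0.37911; posterior = 0.668.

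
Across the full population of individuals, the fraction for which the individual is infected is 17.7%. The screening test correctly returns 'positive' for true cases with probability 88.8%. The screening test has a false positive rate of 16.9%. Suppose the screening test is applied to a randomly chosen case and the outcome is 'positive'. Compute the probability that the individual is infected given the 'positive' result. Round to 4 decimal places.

Let H be the event that the individual is infected. P(H) = 0.177, so P(¬H) = 0.823. With E the 'positive' result, P(E|H) = 0.888 and P(E|¬H) = 0.169.
P(E) = 0.888·0.177 + 0.169·0.823 = 0.15718 + 0.13909 = 0.29626.
By Bayes' theorem, P(H|E) = 0.15718 / 0.29626 = 0.5305.

P(H | E) ≈ 0.5305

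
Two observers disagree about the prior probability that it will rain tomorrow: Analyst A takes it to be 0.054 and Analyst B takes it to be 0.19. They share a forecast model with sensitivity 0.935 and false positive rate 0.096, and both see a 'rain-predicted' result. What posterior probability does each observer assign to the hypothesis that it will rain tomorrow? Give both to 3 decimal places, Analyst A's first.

Analyst A: 0.357; Analyst B: 0.696

The likelihood ratio for a 'rain-predicted' result is 0.935/0.096 = 9.7396.
Analyst A: prior odds 0.054/0.946 = 0.057082; posterior odds 0.55596; posterior probability 0.357.
Analyst B: prior odds 0.19/0.81 = 0.23457; posterior odds 2.2846; posterior probability 0.696.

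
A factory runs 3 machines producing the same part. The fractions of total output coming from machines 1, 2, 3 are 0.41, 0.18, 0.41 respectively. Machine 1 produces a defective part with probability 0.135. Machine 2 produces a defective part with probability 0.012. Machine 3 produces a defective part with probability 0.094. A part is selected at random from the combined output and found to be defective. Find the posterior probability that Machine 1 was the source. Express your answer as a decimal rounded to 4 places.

P(defective|M1) = 0.135; P(defective|M2) = 0.012; P(defective|M3) = 0.094.
Prior × likelihood for each source: 0.41·0.135=0.05535, 0.18·0.012=0.002160, 0.41·0.094=0.03854. Summing gives P(defective) = 0.096050.
P(Machine 1 | defective) = 0.05535 / 0.096050 = 0.5763.

Posterior probability ≈ 0.5763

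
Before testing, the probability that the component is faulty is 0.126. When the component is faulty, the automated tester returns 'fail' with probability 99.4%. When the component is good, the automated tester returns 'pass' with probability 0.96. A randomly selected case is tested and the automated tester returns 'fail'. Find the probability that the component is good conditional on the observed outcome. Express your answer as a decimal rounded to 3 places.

P(¬H | E) ≈ 0.218

Write H for 'the component is faulty'. Prior odds H:¬H = 0.126/0.874 = 0.14416. For the 'fail' outcome, the likelihood ratio is 0.994/0.04 = 24.850.
Posterior odds = 0.14416 × 24.850 = 3.5825, so P(H|E) = 3.5825/(1+3.5825) = 0.782. Then P(¬H|E) = 1 − 0.782 = 0.218.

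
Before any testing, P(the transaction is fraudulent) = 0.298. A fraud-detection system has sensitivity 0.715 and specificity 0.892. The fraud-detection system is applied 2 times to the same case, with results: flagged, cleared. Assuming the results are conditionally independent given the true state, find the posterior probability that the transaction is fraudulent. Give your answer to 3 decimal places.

Posterior P(H) ≈ 0.473

Let H be the event that the transaction is fraudulent; start with P(H) = 0.298. P('flagged'|H) = 0.715, P('flagged'|¬H) = 0.108.
Update on result 1 ('flagged'): P(H) ← 0.715·0.2980 / (0.715·0.2980 + 0.108·0.7020) = 0.21307/0.28889 = 0.7376.
Update on result 2 ('cleared'): P(H) ← 0.285·0.7376 / (0.285·0.7376 + 0.892·0.2624) = 0.21020/0.44430 = 0.4731.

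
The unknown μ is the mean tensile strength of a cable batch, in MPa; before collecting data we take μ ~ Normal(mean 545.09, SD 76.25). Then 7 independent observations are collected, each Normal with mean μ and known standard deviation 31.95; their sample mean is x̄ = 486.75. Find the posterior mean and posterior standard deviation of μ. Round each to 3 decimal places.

Prior precision 1/τ₀² = 1/76.25² = 0.00017200; data precision n/σ² = 7/31.95² = 0.00685735.
Posterior precision = 0.00017200 + 0.00685735 = 0.00702935, giving posterior SD = 1/√0.00702935 = 11.927.
Posterior mean = (0.00017200·545.09 + 0.00685735·486.75) / 0.00702935 = 488.177.

Posterior mean ≈ 488.177; posterior SD ≈ 11.927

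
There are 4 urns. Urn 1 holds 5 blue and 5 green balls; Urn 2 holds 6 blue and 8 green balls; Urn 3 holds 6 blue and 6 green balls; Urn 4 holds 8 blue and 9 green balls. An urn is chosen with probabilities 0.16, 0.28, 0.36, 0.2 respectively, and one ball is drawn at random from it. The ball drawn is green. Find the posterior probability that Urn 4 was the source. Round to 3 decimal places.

Tabulate prior·likelihood by source: [1] prior 0.16, lik 0.5, product 0.08000; [2] prior 0.28, lik 0.5714, product 0.1600; [3] prior 0.36, lik 0.5, product 0.1800; [4] prior 0.2, lik 0.5294, product 0.1059.
Normalizing constant = 0.52588; the posterior for Urn 4 is its product over the sum, 0.1059/0.52588 = 0.201.

Posterior probability ≈ 0.201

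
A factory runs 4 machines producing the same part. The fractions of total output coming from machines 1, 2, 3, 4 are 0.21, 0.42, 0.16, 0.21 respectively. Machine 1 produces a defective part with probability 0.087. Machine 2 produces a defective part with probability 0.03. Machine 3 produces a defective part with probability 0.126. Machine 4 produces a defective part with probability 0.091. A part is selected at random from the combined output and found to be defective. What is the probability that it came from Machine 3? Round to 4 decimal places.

Posterior probability ≈ 0.2874

P(defective|M1) = 0.087; P(defective|M2) = 0.03; P(defective|M3) = 0.126; P(defective|M4) = 0.091.
Prior × likelihood for each source: 0.21·0.087=0.01827, 0.42·0.03=0.01260, 0.16·0.126=0.02016, 0.21·0.091=0.01911. Summing gives P(defective) = 0.070140.
P(Machine 3 | defective) = 0.02016 / 0.070140 = 0.2874.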